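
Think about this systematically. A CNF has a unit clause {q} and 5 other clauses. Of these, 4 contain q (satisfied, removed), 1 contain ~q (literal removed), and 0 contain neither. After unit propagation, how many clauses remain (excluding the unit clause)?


Satisfied (removed): 4
Shortened (remain): 1
Unchanged (remain): 0
Remaining = 1 + 0 = 1

1


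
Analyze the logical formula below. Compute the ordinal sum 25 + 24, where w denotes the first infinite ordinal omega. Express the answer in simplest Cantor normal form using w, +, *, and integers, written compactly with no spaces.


Compute 25 + 24.
Ordinal + is associative but NOT commutative; for finite n>0, n + w = w but w + n stays w+n.
Both operands finite; ordinal + agrees with natural +: 25 + 24 = 49.
Result = 49

49


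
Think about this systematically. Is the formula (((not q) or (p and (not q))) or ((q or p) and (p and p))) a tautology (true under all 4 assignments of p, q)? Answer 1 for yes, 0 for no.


Check all 4 assignments:
p=0, q=0: 1
p=0, q=1: 0
p=1, q=0: 1
p=1, q=1: 1
Satisfying count = 3/4.
Tautology iff count = 4: no.

0


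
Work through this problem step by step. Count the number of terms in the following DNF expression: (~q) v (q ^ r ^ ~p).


A DNF formula is a disjunction of terms (conjunctions).
Terms are separated by v.
Counting the disjuncts: 2 terms.

2


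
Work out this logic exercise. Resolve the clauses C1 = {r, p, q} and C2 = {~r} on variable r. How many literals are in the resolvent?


Remove r from C1 and ~r from C2.
C1 remainder: {p, q}
C2 remainder: {}
Union (resolvent): {p, q}
Resolvent has 2 literal(s).

2


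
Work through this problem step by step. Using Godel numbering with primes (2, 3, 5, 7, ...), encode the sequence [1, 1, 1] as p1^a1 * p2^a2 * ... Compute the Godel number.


Encode each element as an exponent of the corresponding prime:
  2^1 = 2
  3^1 = 3
  5^1 = 5
Product = 2 * 3 * 5 = 30

30


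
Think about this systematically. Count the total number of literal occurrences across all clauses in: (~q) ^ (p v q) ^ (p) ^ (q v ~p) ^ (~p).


Counting literals in each clause:
Clause 1: 1 literal(s)
Clause 2: 2 literal(s)
Clause 3: 1 literal(s)
Clause 4: 2 literal(s)
Clause 5: 1 literal(s)
Total = 7

7


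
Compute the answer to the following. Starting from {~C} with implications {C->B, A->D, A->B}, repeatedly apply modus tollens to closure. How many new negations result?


Initial negated facts: {~C}
Apply modus tollens to closure:
  (no implication fires)
Final negated: {~C}
New negations: {(none)}
Count = 0

0


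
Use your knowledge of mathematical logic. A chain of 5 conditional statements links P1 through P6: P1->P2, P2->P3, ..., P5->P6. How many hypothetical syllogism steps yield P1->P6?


With 5 implications in a chain connecting 6 propositions:
P1->P2, P2->P3, ..., P5->P6
Steps needed = (number of implications) - 1 = 5 - 1 = 4

4


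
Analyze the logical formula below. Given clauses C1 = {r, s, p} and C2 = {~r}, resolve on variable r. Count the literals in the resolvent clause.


Remove r from C1 and ~r from C2.
C1 remainder: {s, p}
C2 remainder: {}
Union (resolvent): {p, s}
Resolvent has 2 literal(s).

2


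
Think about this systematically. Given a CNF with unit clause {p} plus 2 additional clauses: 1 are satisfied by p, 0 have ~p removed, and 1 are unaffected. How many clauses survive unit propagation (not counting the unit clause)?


Satisfied (removed): 1
Shortened (remain): 0
Unchanged (remain): 1
Remaining = 0 + 1 = 1

1


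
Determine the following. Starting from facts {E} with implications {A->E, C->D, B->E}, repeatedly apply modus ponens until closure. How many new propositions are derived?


Initial facts: {E}
Apply modus ponens to closure:
  (no implication fires)
Final known: {E}
New propositions: {(none)}
Count = 0

0


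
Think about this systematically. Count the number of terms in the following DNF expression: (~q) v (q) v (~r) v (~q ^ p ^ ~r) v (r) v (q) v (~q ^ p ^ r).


A DNF formula is a disjunction of terms (conjunctions).
Terms are separated by v.
Counting the disjuncts: 7 terms.

7


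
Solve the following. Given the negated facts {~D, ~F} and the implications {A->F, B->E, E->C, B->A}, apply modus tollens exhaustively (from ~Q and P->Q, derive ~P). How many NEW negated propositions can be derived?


Initial negated facts: {~D, ~F}
Apply modus tollens to closure:
  ~F and A->F  =>  ~A
  ~A and B->A  =>  ~B
Final negated: {~A, ~B, ~D, ~F}
New negations: {~A, ~B}
Count = 2

2


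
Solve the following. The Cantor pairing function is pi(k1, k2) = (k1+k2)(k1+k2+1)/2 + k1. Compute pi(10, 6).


k1 + k2 = 16
(k1+k2)(k1+k2+1)/2 = 16 * 17 / 2 = 136
pi = 136 + 10 = 146

146


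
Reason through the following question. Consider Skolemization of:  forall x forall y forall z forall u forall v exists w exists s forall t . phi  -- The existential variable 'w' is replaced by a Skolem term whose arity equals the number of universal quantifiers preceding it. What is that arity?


Quantifier prefix: forall x forall y forall z forall u forall v exists w exists s forall t
'w' is existentially quantified at position 6.
Universal variables preceding it: x, y, z, u, v
Skolem function arity = 5

5


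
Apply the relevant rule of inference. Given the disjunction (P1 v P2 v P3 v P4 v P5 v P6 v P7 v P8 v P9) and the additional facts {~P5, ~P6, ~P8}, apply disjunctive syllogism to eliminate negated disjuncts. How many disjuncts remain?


Original disjuncts (9): P1, P2, P3, P4, P5, P6, P7, P8, P9
Negated (eliminate): ~P5, ~P6, ~P8
Remaining disjuncts: P1, P2, P3, P4, P7, P9
Count = 9 - 3 = 6

6


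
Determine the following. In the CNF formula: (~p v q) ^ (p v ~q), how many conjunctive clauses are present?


A CNF formula is a conjunction of clauses.
Clauses are separated by ^.
Counting the conjuncts: 2 clauses.

2


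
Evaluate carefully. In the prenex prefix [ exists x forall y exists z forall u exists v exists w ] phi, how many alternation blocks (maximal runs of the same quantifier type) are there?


Quantifier-type sequence: E A E A E E  (A=forall, E=exists)
Group into maximal same-type runs:
  Ex1 | Ax1 | Ex1 | Ax1 | Ex2
Number of blocks = 5

5


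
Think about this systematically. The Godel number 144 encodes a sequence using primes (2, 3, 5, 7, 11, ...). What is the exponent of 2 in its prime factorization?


Factorize 144 by dividing by 2 repeatedly.
Division steps: 2 divides 144 exactly 4 time(s).
Exponent of 2 = 4

4


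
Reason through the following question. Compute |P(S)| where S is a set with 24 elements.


The power set of a set with n elements has 2^n elements.
|P(S)| = 2^24 = 16777216

16777216


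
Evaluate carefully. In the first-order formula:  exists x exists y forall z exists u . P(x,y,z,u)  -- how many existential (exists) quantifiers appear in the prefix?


Quantifier prefix: exists x exists y forall z exists u
Mark each quantifier type:
  E E U E
Universal count = 1, Existential count = 3
Asked for existential (exists) quantifiers: 3

3


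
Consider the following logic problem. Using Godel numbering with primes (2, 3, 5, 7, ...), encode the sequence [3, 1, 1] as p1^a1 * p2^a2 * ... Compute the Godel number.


Encode each element as an exponent of the corresponding prime:
  2^3 = 8
  3^1 = 3
  5^1 = 5
Product = 8 * 3 * 5 = 120

120


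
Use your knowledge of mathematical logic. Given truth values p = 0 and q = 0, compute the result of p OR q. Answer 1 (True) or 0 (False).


p = 0, q = 0
Operation: p OR q
Evaluate: 0 OR 0 = 0

0


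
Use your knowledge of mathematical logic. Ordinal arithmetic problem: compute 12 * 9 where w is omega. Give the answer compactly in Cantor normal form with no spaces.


Compute 12 * 9.
Ordinal * is associative and left-distributive over +, but NOT commutative; for finite n>1, n*w = w but w*n stays w*n.
Both finite; ordinal * agrees with natural *: 12 * 9 = 108.
Result = 108

108


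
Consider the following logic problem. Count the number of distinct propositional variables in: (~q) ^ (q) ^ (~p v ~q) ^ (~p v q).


Identify each variable that appears in the formula.
Variables found: p, q
Count = 2

2


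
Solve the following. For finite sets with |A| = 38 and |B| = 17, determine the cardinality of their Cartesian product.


The Cartesian product A x B contains all ordered pairs (a, b).
|A x B| = |A| * |B| = 38 * 17 = 646

646


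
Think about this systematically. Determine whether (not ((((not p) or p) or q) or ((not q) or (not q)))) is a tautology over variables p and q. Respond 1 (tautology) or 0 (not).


Check all 4 assignments:
p=0, q=0: 0
p=0, q=1: 0
p=1, q=0: 0
p=1, q=1: 0
Satisfying count = 0/4.
Tautology iff count = 4: no.

0


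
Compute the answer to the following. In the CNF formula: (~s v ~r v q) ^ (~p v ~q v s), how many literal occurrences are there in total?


Counting literals in each clause:
Clause 1: 3 literal(s)
Clause 2: 3 literal(s)
Total = 6

6


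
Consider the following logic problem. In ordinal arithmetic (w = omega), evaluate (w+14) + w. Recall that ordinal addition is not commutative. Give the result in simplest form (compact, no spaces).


Compute (w+14) + w.
Ordinal + is associative but NOT commutative; for finite n>0, n + w = w but w + n stays w+n.
(w+14) + w = w + (14+w) = w + w = w*2 (the finite tail 14 is absorbed by the right w).
Result = w*2

w*2


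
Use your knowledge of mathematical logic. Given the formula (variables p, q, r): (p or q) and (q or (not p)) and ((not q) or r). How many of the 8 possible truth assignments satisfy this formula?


Evaluate all 8 assignments for p, q, r:
p=0, q=0, r=0: 0
p=0, q=0, r=1: 0
p=0, q=1, r=0: 0
p=0, q=1, r=1: 1
p=1, q=0, r=0: 0
p=1, q=0, r=1: 0
p=1, q=1, r=0: 0
p=1, q=1, r=1: 1
Satisfying count = 2

2


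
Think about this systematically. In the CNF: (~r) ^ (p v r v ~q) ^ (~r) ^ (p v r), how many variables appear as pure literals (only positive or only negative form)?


Check each variable for pure literal status:
p: pure positive
q: pure negative
r: mixed (not pure)
Pure literal count = 2

2


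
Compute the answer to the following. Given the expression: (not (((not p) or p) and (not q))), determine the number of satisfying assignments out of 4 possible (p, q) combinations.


Check all 4 assignments:
p=0, q=0: 0
p=0, q=1: 1
p=1, q=0: 0
p=1, q=1: 1
Count of True = 2

2


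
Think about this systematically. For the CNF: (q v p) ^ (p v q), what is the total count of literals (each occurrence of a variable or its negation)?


Counting literals in each clause:
Clause 1: 2 literal(s)
Clause 2: 2 literal(s)
Total = 4

4


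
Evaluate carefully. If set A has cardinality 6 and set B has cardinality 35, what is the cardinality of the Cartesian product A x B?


The Cartesian product A x B contains all ordered pairs (a, b).
|A x B| = |A| * |B| = 6 * 35 = 210

210


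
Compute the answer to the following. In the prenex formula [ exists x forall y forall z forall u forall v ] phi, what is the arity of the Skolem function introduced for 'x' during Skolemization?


Quantifier prefix: exists x forall y forall z forall u forall v
'x' is existentially quantified at position 1.
No universal quantifiers precede it.
Skolem function arity = 0 (a Skolem constant)

0


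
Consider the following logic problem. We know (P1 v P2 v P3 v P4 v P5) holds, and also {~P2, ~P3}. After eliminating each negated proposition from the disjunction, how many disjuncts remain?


Original disjuncts (5): P1, P2, P3, P4, P5
Negated (eliminate): ~P2, ~P3
Remaining disjuncts: P1, P4, P5
Count = 5 - 2 = 3

3


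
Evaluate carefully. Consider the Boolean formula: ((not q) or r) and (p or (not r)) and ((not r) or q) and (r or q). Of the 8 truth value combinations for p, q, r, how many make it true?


Evaluate all 8 assignments for p, q, r:
p=0, q=0, r=0: 0
p=0, q=0, r=1: 0
p=0, q=1, r=0: 0
p=0, q=1, r=1: 0
p=1, q=0, r=0: 0
p=1, q=0, r=1: 0
p=1, q=1, r=0: 0
p=1, q=1, r=1: 1
Satisfying count = 1

1


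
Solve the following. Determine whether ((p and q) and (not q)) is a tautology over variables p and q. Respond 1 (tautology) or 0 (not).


Check all 4 assignments:
p=0, q=0: 0
p=0, q=1: 0
p=1, q=0: 0
p=1, q=1: 0
Satisfying count = 0/4.
Tautology iff count = 4: no.

0


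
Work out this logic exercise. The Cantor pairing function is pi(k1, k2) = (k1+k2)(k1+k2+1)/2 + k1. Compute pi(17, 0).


k1 + k2 = 17
(k1+k2)(k1+k2+1)/2 = 17 * 18 / 2 = 153
pi = 153 + 17 = 170

170


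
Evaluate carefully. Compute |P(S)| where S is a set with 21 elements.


The power set of a set with n elements has 2^n elements.
|P(S)| = 2^21 = 2097152

2097152


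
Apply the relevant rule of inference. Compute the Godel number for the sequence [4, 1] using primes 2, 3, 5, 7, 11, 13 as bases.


Encode each element as an exponent of the corresponding prime:
  2^4 = 16
  3^1 = 3
Product = 16 * 3 = 48

48


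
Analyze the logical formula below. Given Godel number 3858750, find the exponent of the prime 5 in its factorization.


Factorize 3858750 by dividing by 5 repeatedly.
Division steps: 5 divides 3858750 exactly 4 time(s).
Exponent of 5 = 4

4


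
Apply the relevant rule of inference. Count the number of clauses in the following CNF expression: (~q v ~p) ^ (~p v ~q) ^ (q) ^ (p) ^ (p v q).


A CNF formula is a conjunction of clauses.
Clauses are separated by ^.
Counting the conjuncts: 5 clauses.

5


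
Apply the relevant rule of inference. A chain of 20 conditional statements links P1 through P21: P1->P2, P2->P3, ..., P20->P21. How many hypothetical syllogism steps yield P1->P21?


With 20 implications in a chain connecting 21 propositions:
P1->P2, P2->P3, ..., P20->P21
Steps needed = (number of implications) - 1 = 20 - 1 = 19

19


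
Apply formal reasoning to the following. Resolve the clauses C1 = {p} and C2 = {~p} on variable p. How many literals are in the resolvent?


Remove p from C1 and ~p from C2.
C1 remainder: {}
C2 remainder: {}
Union (resolvent): {} (empty clause)
Resolvent has 0 literal(s).

0


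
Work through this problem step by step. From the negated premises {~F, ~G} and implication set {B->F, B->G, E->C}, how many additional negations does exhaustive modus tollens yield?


Initial negated facts: {~F, ~G}
Apply modus tollens to closure:
  ~F and B->F  =>  ~B
Final negated: {~B, ~F, ~G}
New negations: {~B}
Count = 1

1


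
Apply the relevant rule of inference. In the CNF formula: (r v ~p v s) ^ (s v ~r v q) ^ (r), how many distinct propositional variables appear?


Identify each variable that appears in the formula.
Variables found: p, q, r, s
Count = 4

4


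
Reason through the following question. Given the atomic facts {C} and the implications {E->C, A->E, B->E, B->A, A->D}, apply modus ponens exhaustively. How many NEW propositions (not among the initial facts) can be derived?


Initial facts: {C}
Apply modus ponens to closure:
  (no implication fires)
Final known: {C}
New propositions: {(none)}
Count = 0

0


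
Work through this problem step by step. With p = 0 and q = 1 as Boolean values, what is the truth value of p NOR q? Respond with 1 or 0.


p = 0, q = 1
Operation: p NOR q
Evaluate: 0 NOR 1 = 0

0


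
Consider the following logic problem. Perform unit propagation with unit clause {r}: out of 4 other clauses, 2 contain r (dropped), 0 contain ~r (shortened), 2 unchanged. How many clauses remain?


Satisfied (removed): 2
Shortened (remain): 0
Unchanged (remain): 2
Remaining = 0 + 2 = 2

2


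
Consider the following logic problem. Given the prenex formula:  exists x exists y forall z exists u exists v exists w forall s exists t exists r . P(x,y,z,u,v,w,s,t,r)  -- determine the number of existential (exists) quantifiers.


Quantifier prefix: exists x exists y forall z exists u exists v exists w forall s exists t exists r
Mark each quantifier type:
  E E U E E E U E E
Universal count = 2, Existential count = 7
Asked for existential (exists) quantifiers: 7

7


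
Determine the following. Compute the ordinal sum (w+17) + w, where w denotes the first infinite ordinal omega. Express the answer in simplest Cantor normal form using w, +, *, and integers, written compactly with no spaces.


Compute (w+17) + w.
Ordinal + is associative but NOT commutative; for finite n>0, n + w = w but w + n stays w+n.
(w+17) + w = w + (17+w) = w + w = w*2 (the finite tail 17 is absorbed by the right w).
Result = w*2

w*2


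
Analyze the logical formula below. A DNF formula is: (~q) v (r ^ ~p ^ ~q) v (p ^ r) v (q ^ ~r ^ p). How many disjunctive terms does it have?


A DNF formula is a disjunction of terms (conjunctions).
Terms are separated by v.
Counting the disjuncts: 4 terms.

4


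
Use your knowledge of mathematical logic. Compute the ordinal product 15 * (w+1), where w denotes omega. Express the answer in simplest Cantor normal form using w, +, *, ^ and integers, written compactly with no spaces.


Compute 15 * (w+1).
Ordinal * is associative and left-distributive over +, but NOT commutative; for finite n>1, n*w = w but w*n stays w*n.
By left-distributivity: 15 * (w+1) = 15*w + 15*1 = w + 15 = w+15.
Result = w+15

w+15


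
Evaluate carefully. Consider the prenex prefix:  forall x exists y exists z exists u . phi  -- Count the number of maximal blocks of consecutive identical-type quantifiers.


Quantifier-type sequence: A E E E  (A=forall, E=exists)
Group into maximal same-type runs:
  Ax1 | Ex3
Number of blocks = 2

2


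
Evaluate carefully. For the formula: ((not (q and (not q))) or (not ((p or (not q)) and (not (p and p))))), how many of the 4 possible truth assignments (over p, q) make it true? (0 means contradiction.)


Check all 4 assignments:
p=0, q=0: 1
p=0, q=1: 1
p=1, q=0: 1
p=1, q=1: 1
Count of True = 4

4


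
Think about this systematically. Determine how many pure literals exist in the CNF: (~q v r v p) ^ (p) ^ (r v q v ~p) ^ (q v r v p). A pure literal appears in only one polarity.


Check each variable for pure literal status:
p: mixed (not pure)
q: mixed (not pure)
r: pure positive
Pure literal count = 1

1


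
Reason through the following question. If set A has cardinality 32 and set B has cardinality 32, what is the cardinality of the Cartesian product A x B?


The Cartesian product A x B contains all ordered pairs (a, b).
|A x B| = |A| * |B| = 32 * 32 = 1024

1024


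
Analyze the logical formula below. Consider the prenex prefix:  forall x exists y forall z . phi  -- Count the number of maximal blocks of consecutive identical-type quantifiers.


Quantifier-type sequence: A E A  (A=forall, E=exists)
Group into maximal same-type runs:
  Ax1 | Ex1 | Ax1
Number of blocks = 3

3


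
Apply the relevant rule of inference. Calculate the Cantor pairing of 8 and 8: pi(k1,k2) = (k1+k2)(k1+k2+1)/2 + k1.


k1 + k2 = 16
(k1+k2)(k1+k2+1)/2 = 16 * 17 / 2 = 136
pi = 136 + 8 = 144

144


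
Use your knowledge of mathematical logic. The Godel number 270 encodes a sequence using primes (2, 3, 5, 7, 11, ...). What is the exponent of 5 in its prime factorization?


Factorize 270 by dividing by 5 repeatedly.
Division steps: 5 divides 270 exactly 1 time(s).
Exponent of 5 = 1

1


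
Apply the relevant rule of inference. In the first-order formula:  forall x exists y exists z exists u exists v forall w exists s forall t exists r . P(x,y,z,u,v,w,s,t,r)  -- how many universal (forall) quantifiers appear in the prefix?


Quantifier prefix: forall x exists y exists z exists u exists v forall w exists s forall t exists r
Mark each quantifier type:
  U E E E E U E U E
Universal count = 3, Existential count = 6
Asked for universal (forall) quantifiers: 3

3


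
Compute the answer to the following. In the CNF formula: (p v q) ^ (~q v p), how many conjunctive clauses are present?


A CNF formula is a conjunction of clauses.
Clauses are separated by ^.
Counting the conjuncts: 2 clauses.

2


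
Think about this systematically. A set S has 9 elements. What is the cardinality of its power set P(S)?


The power set of a set with n elements has 2^n elements.
|P(S)| = 2^9 = 512

512


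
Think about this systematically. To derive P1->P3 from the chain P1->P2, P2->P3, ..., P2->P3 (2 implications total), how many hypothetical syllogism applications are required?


With 2 implications in a chain connecting 3 propositions:
P1->P2, P2->P3, ..., P2->P3
Steps needed = (number of implications) - 1 = 2 - 1 = 1

1


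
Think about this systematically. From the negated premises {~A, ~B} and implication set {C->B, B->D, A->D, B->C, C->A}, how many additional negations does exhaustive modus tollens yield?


Initial negated facts: {~A, ~B}
Apply modus tollens to closure:
  ~B and C->B  =>  ~C
Final negated: {~A, ~B, ~C}
New negations: {~C}
Count = 1

1


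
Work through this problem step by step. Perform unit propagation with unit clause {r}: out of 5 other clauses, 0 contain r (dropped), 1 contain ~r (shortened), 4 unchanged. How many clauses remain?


Satisfied (removed): 0
Shortened (remain): 1
Unchanged (remain): 4
Remaining = 1 + 4 = 5

5


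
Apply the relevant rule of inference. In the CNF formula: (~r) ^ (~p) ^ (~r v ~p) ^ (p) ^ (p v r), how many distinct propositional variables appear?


Identify each variable that appears in the formula.
Variables found: p, r
Count = 2

2


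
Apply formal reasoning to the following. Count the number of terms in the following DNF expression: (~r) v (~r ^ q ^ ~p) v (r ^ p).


A DNF formula is a disjunction of terms (conjunctions).
Terms are separated by v.
Counting the disjuncts: 3 terms.

3


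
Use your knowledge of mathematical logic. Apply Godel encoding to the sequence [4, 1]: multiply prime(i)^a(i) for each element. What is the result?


Encode each element as an exponent of the corresponding prime:
  2^4 = 16
  3^1 = 3
Product = 16 * 3 = 48

48


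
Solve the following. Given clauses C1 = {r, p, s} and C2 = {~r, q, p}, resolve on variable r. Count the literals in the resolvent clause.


Remove r from C1 and ~r from C2.
C1 remainder: {p, s}
C2 remainder: {q, p}
Union (resolvent): {p, q, s}
Resolvent has 3 literal(s).

3


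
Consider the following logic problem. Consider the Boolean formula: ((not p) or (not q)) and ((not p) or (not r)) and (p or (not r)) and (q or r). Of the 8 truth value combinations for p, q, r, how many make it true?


Evaluate all 8 assignments for p, q, r:
p=0, q=0, r=0: 0
p=0, q=0, r=1: 0
p=0, q=1, r=0: 1
p=0, q=1, r=1: 0
p=1, q=0, r=0: 0
p=1, q=0, r=1: 0
p=1, q=1, r=0: 0
p=1, q=1, r=1: 0
Satisfying count = 1

1


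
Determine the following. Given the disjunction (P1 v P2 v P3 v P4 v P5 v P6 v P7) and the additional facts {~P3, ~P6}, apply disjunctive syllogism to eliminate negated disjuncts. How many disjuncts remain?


Original disjuncts (7): P1, P2, P3, P4, P5, P6, P7
Negated (eliminate): ~P3, ~P6
Remaining disjuncts: P1, P2, P4, P5, P7
Count = 7 - 2 = 5

5


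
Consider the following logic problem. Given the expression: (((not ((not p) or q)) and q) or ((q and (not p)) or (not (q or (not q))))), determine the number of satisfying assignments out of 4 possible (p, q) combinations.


Check all 4 assignments:
p=0, q=0: 0
p=0, q=1: 1
p=1, q=0: 0
p=1, q=1: 0
Count of True = 1

1


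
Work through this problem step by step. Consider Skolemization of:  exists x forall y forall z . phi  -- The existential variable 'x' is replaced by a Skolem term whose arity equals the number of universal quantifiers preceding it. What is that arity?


Quantifier prefix: exists x forall y forall z
'x' is existentially quantified at position 1.
No universal quantifiers precede it.
Skolem function arity = 0 (a Skolem constant)

0


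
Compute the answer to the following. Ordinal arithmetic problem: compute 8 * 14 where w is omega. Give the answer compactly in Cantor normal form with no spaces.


Compute 8 * 14.
Ordinal * is associative and left-distributive over +, but NOT commutative; for finite n>1, n*w = w but w*n stays w*n.
Both finite; ordinal * agrees with natural *: 8 * 14 = 112.
Result = 112

112


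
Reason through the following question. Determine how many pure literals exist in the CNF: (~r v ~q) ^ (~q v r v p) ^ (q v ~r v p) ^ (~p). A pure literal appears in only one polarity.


Check each variable for pure literal status:
p: mixed (not pure)
q: mixed (not pure)
r: mixed (not pure)
Pure literal count = 0

0


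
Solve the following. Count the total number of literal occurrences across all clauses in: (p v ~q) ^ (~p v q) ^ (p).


Counting literals in each clause:
Clause 1: 2 literal(s)
Clause 2: 2 literal(s)
Clause 3: 1 literal(s)
Total = 5

5


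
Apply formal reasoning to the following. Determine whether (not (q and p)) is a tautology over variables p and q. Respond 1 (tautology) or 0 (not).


Check all 4 assignments:
p=0, q=0: 1
p=0, q=1: 1
p=1, q=0: 1
p=1, q=1: 0
Satisfying count = 3/4.
Tautology iff count = 4: no.

0


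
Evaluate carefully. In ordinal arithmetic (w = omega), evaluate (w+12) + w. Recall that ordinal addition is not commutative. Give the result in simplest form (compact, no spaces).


Compute (w+12) + w.
Ordinal + is associative but NOT commutative; for finite n>0, n + w = w but w + n stays w+n.
(w+12) + w = w + (12+w) = w + w = w*2 (the finite tail 12 is absorbed by the right w).
Result = w*2

w*2


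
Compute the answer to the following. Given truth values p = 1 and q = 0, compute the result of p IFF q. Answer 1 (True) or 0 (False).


p = 1, q = 0
Operation: p IFF q
Evaluate: 1 IFF 0 = 0

0


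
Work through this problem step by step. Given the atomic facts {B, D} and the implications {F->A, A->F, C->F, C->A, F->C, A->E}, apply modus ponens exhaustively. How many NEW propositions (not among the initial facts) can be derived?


Initial facts: {B, D}
Apply modus ponens to closure:
  (no implication fires)
Final known: {B, D}
New propositions: {(none)}
Count = 0

0


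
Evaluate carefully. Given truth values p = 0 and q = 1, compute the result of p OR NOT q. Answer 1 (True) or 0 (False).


p = 0, q = 1
Operation: p OR NOT q
Evaluate: 0 OR NOT 1 = 0

0


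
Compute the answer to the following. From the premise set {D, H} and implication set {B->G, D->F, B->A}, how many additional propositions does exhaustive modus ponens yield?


Initial facts: {D, H}
Apply modus ponens to closure:
  D and D->F  =>  F
Final known: {D, F, H}
New propositions: {F}
Count = 1

1


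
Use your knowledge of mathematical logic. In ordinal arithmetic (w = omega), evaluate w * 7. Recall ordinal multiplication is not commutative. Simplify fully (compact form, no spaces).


Compute w * 7.
Ordinal * is associative and left-distributive over +, but NOT commutative; for finite n>1, n*w = w but w*n stays w*n.
w * 7 means 7 copies of w concatenated: w*7.
Result = w*7

w*7


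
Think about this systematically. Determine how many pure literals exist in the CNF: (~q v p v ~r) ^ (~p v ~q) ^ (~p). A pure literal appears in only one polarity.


Check each variable for pure literal status:
p: mixed (not pure)
q: pure negative
r: pure negative
Pure literal count = 2

2


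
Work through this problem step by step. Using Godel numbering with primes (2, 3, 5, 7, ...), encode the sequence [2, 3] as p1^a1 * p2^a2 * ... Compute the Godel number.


Encode each element as an exponent of the corresponding prime:
  2^2 = 4
  3^3 = 27
Product = 4 * 27 = 108

108


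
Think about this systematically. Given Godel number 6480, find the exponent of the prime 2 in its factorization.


Factorize 6480 by dividing by 2 repeatedly.
Division steps: 2 divides 6480 exactly 4 time(s).
Exponent of 2 = 4

4


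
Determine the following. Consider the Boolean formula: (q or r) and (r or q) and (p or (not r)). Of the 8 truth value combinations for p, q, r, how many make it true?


Evaluate all 8 assignments for p, q, r:
p=0, q=0, r=0: 0
p=0, q=0, r=1: 0
p=0, q=1, r=0: 1
p=0, q=1, r=1: 0
p=1, q=0, r=0: 0
p=1, q=0, r=1: 1
p=1, q=1, r=0: 1
p=1, q=1, r=1: 1
Satisfying count = 4

4


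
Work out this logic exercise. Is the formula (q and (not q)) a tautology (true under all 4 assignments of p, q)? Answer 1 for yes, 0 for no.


Check all 4 assignments:
p=0, q=0: 0
p=0, q=1: 0
p=1, q=0: 0
p=1, q=1: 0
Satisfying count = 0/4.
Tautology iff count = 4: no.

0


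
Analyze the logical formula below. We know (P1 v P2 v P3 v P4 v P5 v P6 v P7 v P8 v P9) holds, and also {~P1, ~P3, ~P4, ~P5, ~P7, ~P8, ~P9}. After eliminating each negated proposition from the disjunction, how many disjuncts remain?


Original disjuncts (9): P1, P2, P3, P4, P5, P6, P7, P8, P9
Negated (eliminate): ~P1, ~P3, ~P4, ~P5, ~P7, ~P8, ~P9
Remaining disjuncts: P2, P6
Count = 9 - 7 = 2

2


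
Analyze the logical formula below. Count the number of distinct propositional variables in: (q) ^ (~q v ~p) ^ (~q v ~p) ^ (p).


Identify each variable that appears in the formula.
Variables found: p, q
Count = 2

2


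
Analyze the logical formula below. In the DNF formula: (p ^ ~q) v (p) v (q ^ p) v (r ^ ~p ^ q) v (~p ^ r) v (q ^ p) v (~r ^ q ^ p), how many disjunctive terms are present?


A DNF formula is a disjunction of terms (conjunctions).
Terms are separated by v.
Counting the disjuncts: 7 terms.

7


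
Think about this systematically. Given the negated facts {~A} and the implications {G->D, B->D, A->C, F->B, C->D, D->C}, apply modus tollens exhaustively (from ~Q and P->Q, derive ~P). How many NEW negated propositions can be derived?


Initial negated facts: {~A}
Apply modus tollens to closure:
  (no implication fires)
Final negated: {~A}
New negations: {(none)}
Count = 0

0


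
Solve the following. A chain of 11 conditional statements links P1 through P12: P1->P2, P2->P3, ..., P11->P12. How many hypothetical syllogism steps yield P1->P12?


With 11 implications in a chain connecting 12 propositions:
P1->P2, P2->P3, ..., P11->P12
Steps needed = (number of implications) - 1 = 11 - 1 = 10

10


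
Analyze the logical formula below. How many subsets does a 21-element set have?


The power set of a set with n elements has 2^n elements.
|P(S)| = 2^21 = 2097152

2097152


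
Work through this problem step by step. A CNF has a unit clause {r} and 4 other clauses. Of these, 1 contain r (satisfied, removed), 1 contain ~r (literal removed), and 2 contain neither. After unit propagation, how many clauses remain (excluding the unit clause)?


Satisfied (removed): 1
Shortened (remain): 1
Unchanged (remain): 2
Remaining = 1 + 2 = 3

3


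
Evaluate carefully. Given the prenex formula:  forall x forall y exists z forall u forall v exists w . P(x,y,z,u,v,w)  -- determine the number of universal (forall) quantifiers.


Quantifier prefix: forall x forall y exists z forall u forall v exists w
Mark each quantifier type:
  U U E U U E
Universal count = 4, Existential count = 2
Asked for universal (forall) quantifiers: 4

4


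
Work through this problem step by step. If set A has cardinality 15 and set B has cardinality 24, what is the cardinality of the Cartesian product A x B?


The Cartesian product A x B contains all ordered pairs (a, b).
|A x B| = |A| * |B| = 15 * 24 = 360

360


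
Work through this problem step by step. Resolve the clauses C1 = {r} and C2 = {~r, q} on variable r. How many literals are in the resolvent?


Remove r from C1 and ~r from C2.
C1 remainder: {}
C2 remainder: {q}
Union (resolvent): {q}
Resolvent has 1 literal(s).

1


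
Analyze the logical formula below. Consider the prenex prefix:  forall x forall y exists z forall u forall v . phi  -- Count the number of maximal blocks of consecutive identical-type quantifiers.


Quantifier-type sequence: A A E A A  (A=forall, E=exists)
Group into maximal same-type runs:
  Ax2 | Ex1 | Ax2
Number of blocks = 3

3


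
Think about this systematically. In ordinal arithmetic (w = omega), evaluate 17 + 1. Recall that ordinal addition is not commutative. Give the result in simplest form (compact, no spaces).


Compute 17 + 1.
Ordinal + is associative but NOT commutative; for finite n>0, n + w = w but w + n stays w+n.
Both operands finite; ordinal + agrees with natural +: 17 + 1 = 18.
Result = 18

18


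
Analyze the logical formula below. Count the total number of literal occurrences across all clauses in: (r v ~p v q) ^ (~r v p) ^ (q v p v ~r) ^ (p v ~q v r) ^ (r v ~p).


Counting literals in each clause:
Clause 1: 3 literal(s)
Clause 2: 2 literal(s)
Clause 3: 3 literal(s)
Clause 4: 3 literal(s)
Clause 5: 2 literal(s)
Total = 13

13


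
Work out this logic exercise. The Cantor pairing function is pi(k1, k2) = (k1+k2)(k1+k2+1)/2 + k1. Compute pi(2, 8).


k1 + k2 = 10
(k1+k2)(k1+k2+1)/2 = 10 * 11 / 2 = 55
pi = 55 + 2 = 57

57


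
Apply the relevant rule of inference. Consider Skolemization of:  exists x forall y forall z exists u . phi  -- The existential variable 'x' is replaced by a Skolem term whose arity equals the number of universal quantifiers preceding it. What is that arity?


Quantifier prefix: exists x forall y forall z exists u
'x' is existentially quantified at position 1.
No universal quantifiers precede it.
Skolem function arity = 0 (a Skolem constant)

0


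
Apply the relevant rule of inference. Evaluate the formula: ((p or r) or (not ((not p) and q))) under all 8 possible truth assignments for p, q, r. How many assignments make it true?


Check all 8 assignments:
p=0, q=0, r=0: 1
p=0, q=0, r=1: 1
p=0, q=1, r=0: 0
p=0, q=1, r=1: 1
p=1, q=0, r=0: 1
p=1, q=0, r=1: 1
p=1, q=1, r=0: 1
p=1, q=1, r=1: 1
Count of True = 7

7


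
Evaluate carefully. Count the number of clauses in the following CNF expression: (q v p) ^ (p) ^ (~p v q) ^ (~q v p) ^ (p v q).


A CNF formula is a conjunction of clauses.
Clauses are separated by ^.
Counting the conjuncts: 5 clauses.

5


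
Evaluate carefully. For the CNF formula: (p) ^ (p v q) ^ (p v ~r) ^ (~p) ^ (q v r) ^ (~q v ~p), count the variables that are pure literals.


Check each variable for pure literal status:
p: mixed (not pure)
q: mixed (not pure)
r: mixed (not pure)
Pure literal count = 0

0


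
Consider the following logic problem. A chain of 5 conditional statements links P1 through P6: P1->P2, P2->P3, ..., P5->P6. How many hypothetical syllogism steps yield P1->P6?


With 5 implications in a chain connecting 6 propositions:
P1->P2, P2->P3, ..., P5->P6
Steps needed = (number of implications) - 1 = 5 - 1 = 4

4


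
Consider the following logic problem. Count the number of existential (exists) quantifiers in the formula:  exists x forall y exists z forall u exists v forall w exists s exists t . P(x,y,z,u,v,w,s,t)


Quantifier prefix: exists x forall y exists z forall u exists v forall w exists s exists t
Mark each quantifier type:
  E U E U E U E E
Universal count = 3, Existential count = 5
Asked for existential (exists) quantifiers: 5

5


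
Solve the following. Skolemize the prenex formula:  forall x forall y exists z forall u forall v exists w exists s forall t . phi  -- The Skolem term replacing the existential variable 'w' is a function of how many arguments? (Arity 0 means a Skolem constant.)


Quantifier prefix: forall x forall y exists z forall u forall v exists w exists s forall t
'w' is existentially quantified at position 6.
Universal variables preceding it: x, y, u, v
Skolem function arity = 4

4


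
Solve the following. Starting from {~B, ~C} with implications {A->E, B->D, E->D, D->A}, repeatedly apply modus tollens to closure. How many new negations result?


Initial negated facts: {~B, ~C}
Apply modus tollens to closure:
  (no implication fires)
Final negated: {~B, ~C}
New negations: {(none)}
Count = 0

0


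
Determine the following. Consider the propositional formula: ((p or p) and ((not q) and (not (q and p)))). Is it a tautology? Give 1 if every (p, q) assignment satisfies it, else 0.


Check all 4 assignments:
p=0, q=0: 0
p=0, q=1: 0
p=1, q=0: 1
p=1, q=1: 0
Satisfying count = 1/4.
Tautology iff count = 4: no.

0


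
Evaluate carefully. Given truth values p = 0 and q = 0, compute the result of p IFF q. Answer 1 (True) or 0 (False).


p = 0, q = 0
Operation: p IFF q
Evaluate: 0 IFF 0 = 1

1


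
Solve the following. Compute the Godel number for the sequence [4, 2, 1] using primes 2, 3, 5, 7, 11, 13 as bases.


Encode each element as an exponent of the corresponding prime:
  2^4 = 16
  3^2 = 9
  5^1 = 5
Product = 16 * 9 * 5 = 720

720


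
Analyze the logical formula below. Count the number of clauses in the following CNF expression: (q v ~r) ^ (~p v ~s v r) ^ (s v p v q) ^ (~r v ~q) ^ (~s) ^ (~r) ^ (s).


A CNF formula is a conjunction of clauses.
Clauses are separated by ^.
Counting the conjuncts: 7 clauses.

7


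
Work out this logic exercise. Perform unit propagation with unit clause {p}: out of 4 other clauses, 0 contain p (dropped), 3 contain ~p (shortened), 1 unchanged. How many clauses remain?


Satisfied (removed): 0
Shortened (remain): 3
Unchanged (remain): 1
Remaining = 3 + 1 = 4

4


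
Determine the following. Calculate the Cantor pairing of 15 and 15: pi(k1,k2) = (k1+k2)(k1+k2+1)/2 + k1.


k1 + k2 = 30
(k1+k2)(k1+k2+1)/2 = 30 * 31 / 2 = 465
pi = 465 + 15 = 480

480


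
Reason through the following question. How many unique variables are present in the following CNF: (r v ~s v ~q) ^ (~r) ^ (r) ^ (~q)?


Identify each variable that appears in the formula.
Variables found: q, r, s
Count = 3

3


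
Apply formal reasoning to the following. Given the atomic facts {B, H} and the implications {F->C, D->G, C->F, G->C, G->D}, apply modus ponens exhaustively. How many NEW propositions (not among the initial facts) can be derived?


Initial facts: {B, H}
Apply modus ponens to closure:
  (no implication fires)
Final known: {B, H}
New propositions: {(none)}
Count = 0

0


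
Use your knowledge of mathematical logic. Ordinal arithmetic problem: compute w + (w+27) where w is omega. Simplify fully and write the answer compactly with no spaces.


Compute w + (w+27).
Ordinal + is associative but NOT commutative; for finite n>0, n + w = w but w + n stays w+n.
w + (w+27) = (w+w) + 27 = w*2+27.
Result = w*2+27

w*2+27


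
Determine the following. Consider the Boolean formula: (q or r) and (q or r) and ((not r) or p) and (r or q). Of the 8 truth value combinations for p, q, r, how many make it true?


Evaluate all 8 assignments for p, q, r:
p=0, q=0, r=0: 0
p=0, q=0, r=1: 0
p=0, q=1, r=0: 1
p=0, q=1, r=1: 0
p=1, q=0, r=0: 0
p=1, q=0, r=1: 1
p=1, q=1, r=0: 1
p=1, q=1, r=1: 1
Satisfying count = 4

4


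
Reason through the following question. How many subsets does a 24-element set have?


The power set of a set with n elements has 2^n elements.
|P(S)| = 2^24 = 16777216

16777216


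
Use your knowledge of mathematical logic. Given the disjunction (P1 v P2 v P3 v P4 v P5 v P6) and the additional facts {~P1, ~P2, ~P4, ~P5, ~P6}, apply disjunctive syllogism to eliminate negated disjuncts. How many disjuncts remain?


Original disjuncts (6): P1, P2, P3, P4, P5, P6
Negated (eliminate): ~P1, ~P2, ~P4, ~P5, ~P6
Remaining disjuncts: P3
Count = 6 - 5 = 1

1


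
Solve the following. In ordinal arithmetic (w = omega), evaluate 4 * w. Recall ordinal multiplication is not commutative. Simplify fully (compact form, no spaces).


Compute 4 * w.
Ordinal * is associative and left-distributive over +, but NOT commutative; for finite n>1, n*w = w but w*n stays w*n.
For finite n>0, n * w = sup{n*k : k<w} = w. So 4 * w = w.
Result = w

w


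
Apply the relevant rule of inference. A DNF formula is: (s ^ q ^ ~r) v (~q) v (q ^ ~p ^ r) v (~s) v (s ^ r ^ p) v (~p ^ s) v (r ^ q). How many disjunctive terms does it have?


A DNF formula is a disjunction of terms (conjunctions).
Terms are separated by v.
Counting the disjuncts: 7 terms.

7
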